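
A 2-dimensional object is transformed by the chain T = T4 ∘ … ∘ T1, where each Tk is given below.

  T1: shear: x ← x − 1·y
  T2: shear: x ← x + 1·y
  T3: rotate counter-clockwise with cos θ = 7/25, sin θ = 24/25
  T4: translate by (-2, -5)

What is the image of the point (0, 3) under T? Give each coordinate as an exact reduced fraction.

T1 shear: x ← x − 1·y: (0, 3) → (-3, 3)
T2 shear: x ← x + 1·y: (-3, 3) → (0, 3)
T3 rotate counter-clockwise with cos θ = 7/25, sin θ = 24/25: (0, 3) → (-72/25, 21/25)
T4 translate by (-2, -5): (-72/25, 21/25) → (-122/25, -104/25)

T(p) = (-122/25, -104/25)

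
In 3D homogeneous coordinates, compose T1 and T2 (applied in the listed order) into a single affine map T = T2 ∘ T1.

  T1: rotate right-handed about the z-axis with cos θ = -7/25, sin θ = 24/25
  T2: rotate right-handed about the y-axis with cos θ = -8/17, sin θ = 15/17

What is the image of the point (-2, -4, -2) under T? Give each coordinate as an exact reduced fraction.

T1 rotate right-handed about the z-axis with cos θ = -7/25, sin θ = 24/25: (-2, -4, -2) → (22/5, -4/5, -2)
T2 rotate right-handed about the y-axis with cos θ = -8/17, sin θ = 15/17: (22/5, -4/5, -2) → (-326/85, -4/5, -50/17)

T(p) = (-326/85, -4/5, -50/17)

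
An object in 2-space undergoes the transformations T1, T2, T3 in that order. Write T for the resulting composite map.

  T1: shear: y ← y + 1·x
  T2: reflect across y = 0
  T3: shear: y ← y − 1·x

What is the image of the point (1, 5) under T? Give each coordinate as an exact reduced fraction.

T1 shear: y ← y + 1·x: (1, 5) → (1, 6)
T2 reflect across y = 0: (1, 6) → (1, -6)
T3 shear: y ← y − 1·x: (1, -6) → (1, -7)

T(p) = (1, -7)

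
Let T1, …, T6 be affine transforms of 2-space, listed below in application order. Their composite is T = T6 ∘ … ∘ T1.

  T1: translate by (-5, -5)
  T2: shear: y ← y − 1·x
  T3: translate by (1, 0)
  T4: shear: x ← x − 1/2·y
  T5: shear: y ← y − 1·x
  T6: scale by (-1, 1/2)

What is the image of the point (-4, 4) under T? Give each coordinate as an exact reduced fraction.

T1 translate by (-5, -5): (-4, 4) → (-9, -1)
T2 shear: y ← y − 1·x: (-9, -1) → (-9, 8)
T3 translate by (1, 0): (-9, 8) → (-8, 8)
T4 shear: x ← x − 1/2·y: (-8, 8) → (-12, 8)
T5 shear: y ← y − 1·x: (-12, 8) → (-12, 20)
T6 scale by (-1, 1/2): (-12, 20) → (12, 10)

T(p) = (12, 10)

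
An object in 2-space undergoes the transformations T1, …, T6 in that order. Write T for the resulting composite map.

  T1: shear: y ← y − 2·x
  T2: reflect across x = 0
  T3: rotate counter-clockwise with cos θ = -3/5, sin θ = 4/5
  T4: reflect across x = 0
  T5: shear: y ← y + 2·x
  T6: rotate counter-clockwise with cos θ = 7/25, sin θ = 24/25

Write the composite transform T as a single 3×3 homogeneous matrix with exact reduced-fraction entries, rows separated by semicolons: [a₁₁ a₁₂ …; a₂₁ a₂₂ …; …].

T1 = [1 0 0; -2 1 0; 0 0 1]
T2·T1 = [-1 0 0; -2 1 0; 0 0 1]
T3·…·T1 = [11/5 -4/5 0; 2/5 -3/5 0; 0 0 1]
T4·…·T1 = [-11/5 4/5 0; 2/5 -3/5 0; 0 0 1]
T5·…·T1 = [-11/5 4/5 0; -4 1 0; 0 0 1]
T6·…·T1 = [403/125 -92/125 0; -404/125 131/125 0; 0 0 1]

T = [403/125 -92/125 0; -404/125 131/125 0; 0 0 1]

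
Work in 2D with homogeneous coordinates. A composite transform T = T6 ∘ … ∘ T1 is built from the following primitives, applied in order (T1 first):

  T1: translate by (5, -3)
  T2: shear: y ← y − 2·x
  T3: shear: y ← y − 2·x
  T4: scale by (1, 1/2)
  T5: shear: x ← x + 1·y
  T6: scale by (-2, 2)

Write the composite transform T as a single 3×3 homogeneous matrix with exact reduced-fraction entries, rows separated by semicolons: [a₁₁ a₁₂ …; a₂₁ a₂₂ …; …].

T = [2 -1 13; -4 1 -23; 0 0 1]

T1 = [1 0 5; 0 1 -3; 0 0 1]
T2·T1 = [1 0 5; -2 1 -13; 0 0 1]
T3·…·T1 = [1 0 5; -4 1 -23; 0 0 1]
T4·…·T1 = [1 0 5; -2 1/2 -23/2; 0 0 1]
T5·…·T1 = [-1 1/2 -13/2; -2 1/2 -23/2; 0 0 1]
T6·…·T1 = [2 -1 13; -4 1 -23; 0 0 1]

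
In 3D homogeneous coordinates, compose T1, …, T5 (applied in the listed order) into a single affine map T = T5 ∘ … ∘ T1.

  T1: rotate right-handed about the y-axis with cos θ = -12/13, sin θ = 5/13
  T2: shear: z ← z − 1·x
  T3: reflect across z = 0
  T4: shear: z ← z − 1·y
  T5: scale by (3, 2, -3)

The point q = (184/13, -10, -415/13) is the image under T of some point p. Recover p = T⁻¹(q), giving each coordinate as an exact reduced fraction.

p = (-4, -5, 8/3)

T1 = [-12/13 0 5/13 0; 0 1 0 0; -5/13 0 -12/13 0; 0 0 0 1]
T2·T1 = [-12/13 0 5/13 0; 0 1 0 0; 7/13 0 -17/13 0; 0 0 0 1]
T3·…·T1 = [-12/13 0 5/13 0; 0 1 0 0; -7/13 0 17/13 0; 0 0 0 1]
T4·…·T1 = [-12/13 0 5/13 0; 0 1 0 0; -7/13 -1 17/13 0; 0 0 0 1]
T5·…·T1 = [-36/13 0 15/13 0; 0 2 0 0; 21/13 3 -51/13 0; 0 0 0 1]
det M = 18; M⁻¹ = [-17/39 5/26 -5/39 0; 0 1/2 0 0; -7/39 6/13 -4/13 0; 0 0 0 1]
M⁻¹ · (184/13, -10, -415/13)ᵀ = (-4, -5, 8/3)ᵀ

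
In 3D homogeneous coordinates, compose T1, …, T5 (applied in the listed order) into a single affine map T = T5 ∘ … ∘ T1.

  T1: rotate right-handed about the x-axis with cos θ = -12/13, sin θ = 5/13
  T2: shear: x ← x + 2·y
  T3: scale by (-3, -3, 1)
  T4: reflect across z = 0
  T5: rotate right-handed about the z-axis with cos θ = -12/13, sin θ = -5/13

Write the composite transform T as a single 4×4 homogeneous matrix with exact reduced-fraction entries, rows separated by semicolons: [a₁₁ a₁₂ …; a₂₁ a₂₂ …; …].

T1 = [1 0 0 0; 0 -12/13 -5/13 0; 0 5/13 -12/13 0; 0 0 0 1]
T2·T1 = [1 -24/13 -10/13 0; 0 -12/13 -5/13 0; 0 5/13 -12/13 0; 0 0 0 1]
T3·…·T1 = [-3 72/13 30/13 0; 0 36/13 15/13 0; 0 5/13 -12/13 0; 0 0 0 1]
T4·…·T1 = [-3 72/13 30/13 0; 0 36/13 15/13 0; 0 -5/13 12/13 0; 0 0 0 1]
T5·…·T1 = [36/13 -684/169 -285/169 0; 15/13 -792/169 -330/169 0; 0 -5/13 12/13 0; 0 0 0 1]

T = [36/13 -684/169 -285/169 0; 15/13 -792/169 -330/169 0; 0 -5/13 12/13 0; 0 0 0 1]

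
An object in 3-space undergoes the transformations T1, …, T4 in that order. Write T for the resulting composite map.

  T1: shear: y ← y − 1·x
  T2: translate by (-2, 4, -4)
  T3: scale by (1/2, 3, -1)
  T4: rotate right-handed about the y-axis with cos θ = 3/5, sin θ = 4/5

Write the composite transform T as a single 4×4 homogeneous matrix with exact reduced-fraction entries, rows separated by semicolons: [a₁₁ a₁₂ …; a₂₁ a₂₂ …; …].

T = [3/10 0 -4/5 13/5; -3 3 0 12; -2/5 0 -3/5 16/5; 0 0 0 1]

T1 = [1 0 0 0; -1 1 0 0; 0 0 1 0; 0 0 0 1]
T2·T1 = [1 0 0 -2; -1 1 0 4; 0 0 1 -4; 0 0 0 1]
T3·…·T1 = [1/2 0 0 -1; -3 3 0 12; 0 0 -1 4; 0 0 0 1]
T4·…·T1 = [3/10 0 -4/5 13/5; -3 3 0 12; -2/5 0 -3/5 16/5; 0 0 0 1]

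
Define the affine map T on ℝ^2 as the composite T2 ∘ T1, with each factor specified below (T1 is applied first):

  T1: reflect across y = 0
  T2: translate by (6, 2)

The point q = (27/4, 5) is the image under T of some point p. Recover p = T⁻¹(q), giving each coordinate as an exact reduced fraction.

T1 = [1 0 0; 0 -1 0; 0 0 1]
T2·T1 = [1 0 6; 0 -1 2; 0 0 1]
det M = -1; M⁻¹ = [1 0 -6; 0 -1 2; 0 0 1]
M⁻¹ · (27/4, 5)ᵀ = (3/4, -3)ᵀ

p = (3/4, -3)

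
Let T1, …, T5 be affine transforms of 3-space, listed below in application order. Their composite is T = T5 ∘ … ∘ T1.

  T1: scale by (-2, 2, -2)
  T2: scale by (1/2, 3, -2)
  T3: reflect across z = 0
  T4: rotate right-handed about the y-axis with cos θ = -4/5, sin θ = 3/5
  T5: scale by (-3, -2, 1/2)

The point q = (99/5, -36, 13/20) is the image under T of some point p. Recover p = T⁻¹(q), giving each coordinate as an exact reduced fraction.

p = (-9/2, 3, 5/4)

T1 = [-2 0 0 0; 0 2 0 0; 0 0 -2 0; 0 0 0 1]
T2·T1 = [-1 0 0 0; 0 6 0 0; 0 0 4 0; 0 0 0 1]
T3·…·T1 = [-1 0 0 0; 0 6 0 0; 0 0 -4 0; 0 0 0 1]
T4·…·T1 = [4/5 0 -12/5 0; 0 6 0 0; 3/5 0 16/5 0; 0 0 0 1]
T5·…·T1 = [-12/5 0 36/5 0; 0 -12 0 0; 3/10 0 8/5 0; 0 0 0 1]
det M = 72; M⁻¹ = [-4/15 0 6/5 0; 0 -1/12 0 0; 1/20 0 2/5 0; 0 0 0 1]
M⁻¹ · (99/5, -36, 13/20)ᵀ = (-9/2, 3, 5/4)ᵀ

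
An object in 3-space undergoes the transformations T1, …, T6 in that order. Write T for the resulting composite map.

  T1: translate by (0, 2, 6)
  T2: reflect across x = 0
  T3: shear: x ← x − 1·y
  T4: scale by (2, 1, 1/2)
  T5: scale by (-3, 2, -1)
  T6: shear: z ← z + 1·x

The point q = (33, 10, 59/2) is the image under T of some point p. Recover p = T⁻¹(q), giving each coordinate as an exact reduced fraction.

T1 = [1 0 0 0; 0 1 0 2; 0 0 1 6; 0 0 0 1]
T2·T1 = [-1 0 0 0; 0 1 0 2; 0 0 1 6; 0 0 0 1]
T3·…·T1 = [-1 -1 0 -2; 0 1 0 2; 0 0 1 6; 0 0 0 1]
T4·…·T1 = [-2 -2 0 -4; 0 1 0 2; 0 0 1/2 3; 0 0 0 1]
T5·…·T1 = [6 6 0 12; 0 2 0 4; 0 0 -1/2 -3; 0 0 0 1]
T6·…·T1 = [6 6 0 12; 0 2 0 4; 6 6 -1/2 9; 0 0 0 1]
det M = -6; M⁻¹ = [1/6 -1/2 0 0; 0 1/2 0 -2; 2 0 -2 -6; 0 0 0 1]
M⁻¹ · (33, 10, 59/2)ᵀ = (1/2, 3, 1)ᵀ

p = (1/2, 3, 1)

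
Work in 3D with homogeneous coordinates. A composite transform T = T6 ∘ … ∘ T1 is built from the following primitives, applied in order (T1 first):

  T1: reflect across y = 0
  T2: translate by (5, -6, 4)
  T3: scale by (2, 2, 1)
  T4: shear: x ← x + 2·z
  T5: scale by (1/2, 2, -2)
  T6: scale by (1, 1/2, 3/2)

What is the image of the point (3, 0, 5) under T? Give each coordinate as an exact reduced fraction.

T(p) = (17, -12, -27)

T1 reflect across y = 0: (3, 0, 5) → (3, 0, 5)
T2 translate by (5, -6, 4): (3, 0, 5) → (8, -6, 9)
T3 scale by (2, 2, 1): (8, -6, 9) → (16, -12, 9)
T4 shear: x ← x + 2·z: (16, -12, 9) → (34, -12, 9)
T5 scale by (1/2, 2, -2): (34, -12, 9) → (17, -24, -18)
T6 scale by (1, 1/2, 3/2): (17, -24, -18) → (17, -12, -27)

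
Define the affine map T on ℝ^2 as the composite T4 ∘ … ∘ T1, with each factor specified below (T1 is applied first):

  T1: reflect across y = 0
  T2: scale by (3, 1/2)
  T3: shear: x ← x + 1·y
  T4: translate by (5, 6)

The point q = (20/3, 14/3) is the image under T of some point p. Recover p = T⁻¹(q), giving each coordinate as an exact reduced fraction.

p = (1, 8/3)

T1 = [1 0 0; 0 -1 0; 0 0 1]
T2·T1 = [3 0 0; 0 -1/2 0; 0 0 1]
T3·…·T1 = [3 -1/2 0; 0 -1/2 0; 0 0 1]
T4·…·T1 = [3 -1/2 5; 0 -1/2 6; 0 0 1]
det M = -3/2; M⁻¹ = [1/3 -1/3 1/3; 0 -2 12; 0 0 1]
M⁻¹ · (20/3, 14/3)ᵀ = (1, 8/3)ᵀ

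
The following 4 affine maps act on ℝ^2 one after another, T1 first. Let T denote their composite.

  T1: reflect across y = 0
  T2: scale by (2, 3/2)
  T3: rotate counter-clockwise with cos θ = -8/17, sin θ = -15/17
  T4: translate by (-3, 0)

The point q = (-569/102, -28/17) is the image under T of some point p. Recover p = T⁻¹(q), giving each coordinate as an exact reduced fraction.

p = (4/3, 1)

T1 = [1 0 0; 0 -1 0; 0 0 1]
T2·T1 = [2 0 0; 0 -3/2 0; 0 0 1]
T3·…·T1 = [-16/17 -45/34 0; -30/17 12/17 0; 0 0 1]
T4·…·T1 = [-16/17 -45/34 -3; -30/17 12/17 0; 0 0 1]
det M = -3; M⁻¹ = [-4/17 -15/34 -12/17; -10/17 16/51 -30/17; 0 0 1]
M⁻¹ · (-569/102, -28/17)ᵀ = (4/3, 1)ᵀ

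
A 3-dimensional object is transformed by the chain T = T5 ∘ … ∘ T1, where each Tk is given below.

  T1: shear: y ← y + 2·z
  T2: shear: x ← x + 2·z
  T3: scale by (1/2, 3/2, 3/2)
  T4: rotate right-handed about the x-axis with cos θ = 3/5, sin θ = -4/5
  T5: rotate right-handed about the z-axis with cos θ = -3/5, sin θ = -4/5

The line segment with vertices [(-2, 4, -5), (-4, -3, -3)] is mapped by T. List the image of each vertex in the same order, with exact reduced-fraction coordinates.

T1 shear: y ← y + 2·z: (-2, 4, -5) → (-2, -6, -5); (-4, -3, -3) → (-4, -9, -3)
T2 shear: x ← x + 2·z: (-2, -6, -5) → (-12, -6, -5); (-4, -9, -3) → (-10, -9, -3)
T3 scale by (1/2, 3/2, 3/2): (-12, -6, -5) → (-6, -9, -15/2); (-10, -9, -3) → (-5, -27/2, -9/2)
T4 rotate right-handed about the x-axis with cos θ = 3/5, sin θ = -4/5: (-6, -9, -15/2) → (-6, -57/5, 27/10); (-5, -27/2, -9/2) → (-5, -117/10, 81/10)
T5 rotate right-handed about the z-axis with cos θ = -3/5, sin θ = -4/5: (-6, -57/5, 27/10) → (-138/25, 291/25, 27/10); (-5, -117/10, 81/10) → (-159/25, 551/50, 81/10)

image vertices: (-138/25, 291/25, 27/10), (-159/25, 551/50, 81/10)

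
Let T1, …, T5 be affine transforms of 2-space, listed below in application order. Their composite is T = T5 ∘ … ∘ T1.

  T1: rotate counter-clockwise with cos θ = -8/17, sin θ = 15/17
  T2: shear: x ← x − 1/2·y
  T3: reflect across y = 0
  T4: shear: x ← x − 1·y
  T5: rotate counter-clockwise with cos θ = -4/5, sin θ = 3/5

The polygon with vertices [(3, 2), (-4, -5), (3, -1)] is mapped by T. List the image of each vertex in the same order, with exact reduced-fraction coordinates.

T1 rotate counter-clockwise with cos θ = -8/17, sin θ = 15/17: (3, 2) → (-54/17, 29/17); (-4, -5) → (107/17, -20/17); (3, -1) → (-9/17, 53/17)
T2 shear: x ← x − 1/2·y: (-54/17, 29/17) → (-137/34, 29/17); (107/17, -20/17) → (117/17, -20/17); (-9/17, 53/17) → (-71/34, 53/17)
T3 reflect across y = 0: (-137/34, 29/17) → (-137/34, -29/17); (117/17, -20/17) → (117/17, 20/17); (-71/34, 53/17) → (-71/34, -53/17)
T4 shear: x ← x − 1·y: (-137/34, -29/17) → (-79/34, -29/17); (117/17, 20/17) → (97/17, 20/17); (-71/34, -53/17) → (35/34, -53/17)
T5 rotate counter-clockwise with cos θ = -4/5, sin θ = 3/5: (-79/34, -29/17) → (49/17, -1/34); (97/17, 20/17) → (-448/85, 211/85); (35/34, -53/17) → (89/85, 529/170)

image vertices: (49/17, -1/34), (-448/85, 211/85), (89/85, 529/170)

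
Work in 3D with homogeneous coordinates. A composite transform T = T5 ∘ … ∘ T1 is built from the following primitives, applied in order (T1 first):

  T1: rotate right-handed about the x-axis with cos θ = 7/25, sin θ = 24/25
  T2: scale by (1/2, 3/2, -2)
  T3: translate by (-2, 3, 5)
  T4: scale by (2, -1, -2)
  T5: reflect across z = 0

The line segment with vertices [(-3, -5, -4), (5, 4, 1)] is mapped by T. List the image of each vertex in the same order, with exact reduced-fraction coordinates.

image vertices: (-7, -333/50, 842/25), (1, -81/25, -162/25)

T1 rotate right-handed about the x-axis with cos θ = 7/25, sin θ = 24/25: (-3, -5, -4) → (-3, 61/25, -148/25); (5, 4, 1) → (5, 4/25, 103/25)
T2 scale by (1/2, 3/2, -2): (-3, 61/25, -148/25) → (-3/2, 183/50, 296/25); (5, 4/25, 103/25) → (5/2, 6/25, -206/25)
T3 translate by (-2, 3, 5): (-3/2, 183/50, 296/25) → (-7/2, 333/50, 421/25); (5/2, 6/25, -206/25) → (1/2, 81/25, -81/25)
T4 scale by (2, -1, -2): (-7/2, 333/50, 421/25) → (-7, -333/50, -842/25); (1/2, 81/25, -81/25) → (1, -81/25, 162/25)
T5 reflect across z = 0: (-7, -333/50, -842/25) → (-7, -333/50, 842/25); (1, -81/25, 162/25) → (1, -81/25, -162/25)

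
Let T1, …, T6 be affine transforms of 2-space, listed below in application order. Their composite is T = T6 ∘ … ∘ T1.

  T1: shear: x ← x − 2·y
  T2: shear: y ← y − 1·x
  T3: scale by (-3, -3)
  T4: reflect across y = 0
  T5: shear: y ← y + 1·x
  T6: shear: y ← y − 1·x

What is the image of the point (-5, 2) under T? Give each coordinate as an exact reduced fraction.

T1 shear: x ← x − 2·y: (-5, 2) → (-9, 2)
T2 shear: y ← y − 1·x: (-9, 2) → (-9, 11)
T3 scale by (-3, -3): (-9, 11) → (27, -33)
T4 reflect across y = 0: (27, -33) → (27, 33)
T5 shear: y ← y + 1·x: (27, 33) → (27, 60)
T6 shear: y ← y − 1·x: (27, 60) → (27, 33)

T(p) = (27, 33)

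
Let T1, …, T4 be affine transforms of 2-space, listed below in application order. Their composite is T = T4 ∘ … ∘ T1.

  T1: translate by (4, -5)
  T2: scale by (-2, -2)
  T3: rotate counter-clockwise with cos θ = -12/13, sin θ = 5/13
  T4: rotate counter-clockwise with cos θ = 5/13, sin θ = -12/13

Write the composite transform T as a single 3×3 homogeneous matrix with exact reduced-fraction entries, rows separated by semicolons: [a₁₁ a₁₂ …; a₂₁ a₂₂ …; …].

T = [0 2 -10; -2 0 -8; 0 0 1]

T1 = [1 0 4; 0 1 -5; 0 0 1]
T2·T1 = [-2 0 -8; 0 -2 10; 0 0 1]
T3·…·T1 = [24/13 10/13 46/13; -10/13 24/13 -160/13; 0 0 1]
T4·…·T1 = [0 2 -10; -2 0 -8; 0 0 1]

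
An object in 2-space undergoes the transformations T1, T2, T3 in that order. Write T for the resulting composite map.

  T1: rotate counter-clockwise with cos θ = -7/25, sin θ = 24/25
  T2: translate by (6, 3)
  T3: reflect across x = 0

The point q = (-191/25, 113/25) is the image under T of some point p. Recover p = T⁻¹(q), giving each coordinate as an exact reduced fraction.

T1 = [-7/25 -24/25 0; 24/25 -7/25 0; 0 0 1]
T2·T1 = [-7/25 -24/25 6; 24/25 -7/25 3; 0 0 1]
T3·…·T1 = [7/25 24/25 -6; 24/25 -7/25 3; 0 0 1]
det M = -1; M⁻¹ = [7/25 24/25 -6/5; 24/25 -7/25 33/5; 0 0 1]
M⁻¹ · (-191/25, 113/25)ᵀ = (1, -2)ᵀ

p = (1, -2)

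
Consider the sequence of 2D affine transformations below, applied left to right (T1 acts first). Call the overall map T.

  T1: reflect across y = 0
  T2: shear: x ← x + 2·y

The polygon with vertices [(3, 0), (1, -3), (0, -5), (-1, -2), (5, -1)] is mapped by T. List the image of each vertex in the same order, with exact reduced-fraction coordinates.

image vertices: (3, 0), (7, 3), (10, 5), (3, 2), (7, 1)

T1 reflect across y = 0: (3, 0) → (3, 0); (1, -3) → (1, 3); (0, -5) → (0, 5); (-1, -2) → (-1, 2); (5, -1) → (5, 1)
T2 shear: x ← x + 2·y: (3, 0) → (3, 0); (1, 3) → (7, 3); (0, 5) → (10, 5); (-1, 2) → (3, 2); (5, 1) → (7, 1)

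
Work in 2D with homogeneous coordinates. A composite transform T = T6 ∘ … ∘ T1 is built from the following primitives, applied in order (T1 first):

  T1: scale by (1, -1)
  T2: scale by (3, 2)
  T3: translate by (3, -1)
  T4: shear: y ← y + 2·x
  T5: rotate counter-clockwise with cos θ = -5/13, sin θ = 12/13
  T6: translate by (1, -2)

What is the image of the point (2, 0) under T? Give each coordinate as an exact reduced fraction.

T1 scale by (1, -1): (2, 0) → (2, 0)
T2 scale by (3, 2): (2, 0) → (6, 0)
T3 translate by (3, -1): (6, 0) → (9, -1)
T4 shear: y ← y + 2·x: (9, -1) → (9, 17)
T5 rotate counter-clockwise with cos θ = -5/13, sin θ = 12/13: (9, 17) → (-249/13, 23/13)
T6 translate by (1, -2): (-249/13, 23/13) → (-236/13, -3/13)

T(p) = (-236/13, -3/13)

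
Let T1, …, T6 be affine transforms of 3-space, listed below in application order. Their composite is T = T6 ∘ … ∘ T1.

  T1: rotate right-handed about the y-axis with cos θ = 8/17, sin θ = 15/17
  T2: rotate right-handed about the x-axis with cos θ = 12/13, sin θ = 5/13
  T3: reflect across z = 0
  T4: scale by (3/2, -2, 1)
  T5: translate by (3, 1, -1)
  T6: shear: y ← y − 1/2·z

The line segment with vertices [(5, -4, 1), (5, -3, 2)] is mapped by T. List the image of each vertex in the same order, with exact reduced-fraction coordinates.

image vertices: (267/34, 111/34, 71/17), (156/17, 484/221, 742/221)

T1 rotate right-handed about the y-axis with cos θ = 8/17, sin θ = 15/17: (5, -4, 1) → (55/17, -4, -67/17); (5, -3, 2) → (70/17, -3, -59/17)
T2 rotate right-handed about the x-axis with cos θ = 12/13, sin θ = 5/13: (55/17, -4, -67/17) → (55/17, -37/17, -88/17); (70/17, -3, -59/17) → (70/17, -317/221, -963/221)
T3 reflect across z = 0: (55/17, -37/17, -88/17) → (55/17, -37/17, 88/17); (70/17, -317/221, -963/221) → (70/17, -317/221, 963/221)
T4 scale by (3/2, -2, 1): (55/17, -37/17, 88/17) → (165/34, 74/17, 88/17); (70/17, -317/221, 963/221) → (105/17, 634/221, 963/221)
T5 translate by (3, 1, -1): (165/34, 74/17, 88/17) → (267/34, 91/17, 71/17); (105/17, 634/221, 963/221) → (156/17, 855/221, 742/221)
T6 shear: y ← y − 1/2·z: (267/34, 91/17, 71/17) → (267/34, 111/34, 71/17); (156/17, 855/221, 742/221) → (156/17, 484/221, 742/221)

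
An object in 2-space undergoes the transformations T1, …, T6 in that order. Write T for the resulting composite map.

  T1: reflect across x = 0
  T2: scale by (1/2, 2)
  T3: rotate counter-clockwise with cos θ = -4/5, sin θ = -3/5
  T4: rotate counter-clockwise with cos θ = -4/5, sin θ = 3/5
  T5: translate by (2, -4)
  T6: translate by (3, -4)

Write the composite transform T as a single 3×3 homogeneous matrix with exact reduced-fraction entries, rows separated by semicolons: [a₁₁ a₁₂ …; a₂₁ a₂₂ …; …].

T = [-1/2 0 5; 0 2 -8; 0 0 1]

T1 = [-1 0 0; 0 1 0; 0 0 1]
T2·T1 = [-1/2 0 0; 0 2 0; 0 0 1]
T3·…·T1 = [2/5 6/5 0; 3/10 -8/5 0; 0 0 1]
T4·…·T1 = [-1/2 0 0; 0 2 0; 0 0 1]
T5·…·T1 = [-1/2 0 2; 0 2 -4; 0 0 1]
T6·…·T1 = [-1/2 0 5; 0 2 -8; 0 0 1]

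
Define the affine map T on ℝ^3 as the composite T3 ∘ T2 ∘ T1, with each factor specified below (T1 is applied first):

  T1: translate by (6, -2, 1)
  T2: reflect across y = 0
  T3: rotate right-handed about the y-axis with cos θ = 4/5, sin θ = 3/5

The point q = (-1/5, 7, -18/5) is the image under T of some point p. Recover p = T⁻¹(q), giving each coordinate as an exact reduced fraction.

p = (-4, -5, -4)

T1 = [1 0 0 6; 0 1 0 -2; 0 0 1 1; 0 0 0 1]
T2·T1 = [1 0 0 6; 0 -1 0 2; 0 0 1 1; 0 0 0 1]
T3·…·T1 = [4/5 0 3/5 27/5; 0 -1 0 2; -3/5 0 4/5 -14/5; 0 0 0 1]
det M = -1; M⁻¹ = [4/5 0 -3/5 -6; 0 -1 0 2; 3/5 0 4/5 -1; 0 0 0 1]
M⁻¹ · (-1/5, 7, -18/5)ᵀ = (-4, -5, -4)ᵀ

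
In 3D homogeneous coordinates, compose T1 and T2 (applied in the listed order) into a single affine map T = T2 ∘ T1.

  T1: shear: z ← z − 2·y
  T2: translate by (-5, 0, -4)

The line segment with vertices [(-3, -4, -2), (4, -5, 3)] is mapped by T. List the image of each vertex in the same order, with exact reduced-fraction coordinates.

T1 shear: z ← z − 2·y: (-3, -4, -2) → (-3, -4, 6); (4, -5, 3) → (4, -5, 13)
T2 translate by (-5, 0, -4): (-3, -4, 6) → (-8, -4, 2); (4, -5, 13) → (-1, -5, 9)

image vertices: (-8, -4, 2), (-1, -5, 9)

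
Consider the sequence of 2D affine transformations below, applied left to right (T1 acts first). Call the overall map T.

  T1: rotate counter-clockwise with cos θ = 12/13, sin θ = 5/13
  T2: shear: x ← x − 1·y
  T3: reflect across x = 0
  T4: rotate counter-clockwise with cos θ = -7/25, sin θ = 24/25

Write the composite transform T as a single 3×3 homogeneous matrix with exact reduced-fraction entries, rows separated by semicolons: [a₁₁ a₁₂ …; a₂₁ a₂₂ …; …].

T = [-71/325 -407/325 0; -203/325 324/325 0; 0 0 1]

T1 = [12/13 -5/13 0; 5/13 12/13 0; 0 0 1]
T2·T1 = [7/13 -17/13 0; 5/13 12/13 0; 0 0 1]
T3·…·T1 = [-7/13 17/13 0; 5/13 12/13 0; 0 0 1]
T4·…·T1 = [-71/325 -407/325 0; -203/325 324/325 0; 0 0 1]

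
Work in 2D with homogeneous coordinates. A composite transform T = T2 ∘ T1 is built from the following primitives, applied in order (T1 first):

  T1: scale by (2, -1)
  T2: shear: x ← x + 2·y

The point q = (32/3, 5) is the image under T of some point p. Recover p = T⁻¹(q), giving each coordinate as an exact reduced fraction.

T1 = [2 0 0; 0 -1 0; 0 0 1]
T2·T1 = [2 -2 0; 0 -1 0; 0 0 1]
det M = -2; M⁻¹ = [1/2 -1 0; 0 -1 0; 0 0 1]
M⁻¹ · (32/3, 5)ᵀ = (1/3, -5)ᵀ

p = (1/3, -5)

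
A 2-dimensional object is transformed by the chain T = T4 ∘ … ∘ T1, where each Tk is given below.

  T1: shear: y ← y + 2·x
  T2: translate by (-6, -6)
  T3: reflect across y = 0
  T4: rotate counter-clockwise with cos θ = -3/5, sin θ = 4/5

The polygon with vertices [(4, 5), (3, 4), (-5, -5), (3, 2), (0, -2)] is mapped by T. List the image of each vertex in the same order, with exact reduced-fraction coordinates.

image vertices: (34/5, 13/5), (5, 0), (-51/5, -107/5), (17/5, -6/5), (-14/5, -48/5)

T1 shear: y ← y + 2·x: (4, 5) → (4, 13); (3, 4) → (3, 10); (-5, -5) → (-5, -15); (3, 2) → (3, 8); (0, -2) → (0, -2)
T2 translate by (-6, -6): (4, 13) → (-2, 7); (3, 10) → (-3, 4); (-5, -15) → (-11, -21); (3, 8) → (-3, 2); (0, -2) → (-6, -8)
T3 reflect across y = 0: (-2, 7) → (-2, -7); (-3, 4) → (-3, -4); (-11, -21) → (-11, 21); (-3, 2) → (-3, -2); (-6, -8) → (-6, 8)
T4 rotate counter-clockwise with cos θ = -3/5, sin θ = 4/5: (-2, -7) → (34/5, 13/5); (-3, -4) → (5, 0); (-11, 21) → (-51/5, -107/5); (-3, -2) → (17/5, -6/5); (-6, 8) → (-14/5, -48/5)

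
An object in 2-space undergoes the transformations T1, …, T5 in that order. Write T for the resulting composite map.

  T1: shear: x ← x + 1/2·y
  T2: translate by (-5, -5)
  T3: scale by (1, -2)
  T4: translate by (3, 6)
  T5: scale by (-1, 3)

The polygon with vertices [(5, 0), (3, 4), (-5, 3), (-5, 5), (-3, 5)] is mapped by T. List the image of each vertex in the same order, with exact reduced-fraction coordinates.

image vertices: (-3, 48), (-3, 24), (11/2, 30), (9/2, 18), (5/2, 18)

T1 shear: x ← x + 1/2·y: (5, 0) → (5, 0); (3, 4) → (5, 4); (-5, 3) → (-7/2, 3); (-5, 5) → (-5/2, 5); (-3, 5) → (-1/2, 5)
T2 translate by (-5, -5): (5, 0) → (0, -5); (5, 4) → (0, -1); (-7/2, 3) → (-17/2, -2); (-5/2, 5) → (-15/2, 0); (-1/2, 5) → (-11/2, 0)
T3 scale by (1, -2): (0, -5) → (0, 10); (0, -1) → (0, 2); (-17/2, -2) → (-17/2, 4); (-15/2, 0) → (-15/2, 0); (-11/2, 0) → (-11/2, 0)
T4 translate by (3, 6): (0, 10) → (3, 16); (0, 2) → (3, 8); (-17/2, 4) → (-11/2, 10); (-15/2, 0) → (-9/2, 6); (-11/2, 0) → (-5/2, 6)
T5 scale by (-1, 3): (3, 16) → (-3, 48); (3, 8) → (-3, 24); (-11/2, 10) → (11/2, 30); (-9/2, 6) → (9/2, 18); (-5/2, 6) → (5/2, 18)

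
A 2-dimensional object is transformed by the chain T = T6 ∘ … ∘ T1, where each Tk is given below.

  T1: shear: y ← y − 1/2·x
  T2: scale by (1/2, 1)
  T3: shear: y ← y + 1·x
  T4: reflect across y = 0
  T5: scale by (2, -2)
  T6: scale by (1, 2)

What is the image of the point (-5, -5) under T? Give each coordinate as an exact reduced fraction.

T1 shear: y ← y − 1/2·x: (-5, -5) → (-5, -5/2)
T2 scale by (1/2, 1): (-5, -5/2) → (-5/2, -5/2)
T3 shear: y ← y + 1·x: (-5/2, -5/2) → (-5/2, -5)
T4 reflect across y = 0: (-5/2, -5) → (-5/2, 5)
T5 scale by (2, -2): (-5/2, 5) → (-5, -10)
T6 scale by (1, 2): (-5, -10) → (-5, -20)

T(p) = (-5, -20)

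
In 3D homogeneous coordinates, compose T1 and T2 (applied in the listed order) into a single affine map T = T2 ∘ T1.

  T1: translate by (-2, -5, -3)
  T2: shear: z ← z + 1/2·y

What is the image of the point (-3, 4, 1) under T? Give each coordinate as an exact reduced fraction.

T1 translate by (-2, -5, -3): (-3, 4, 1) → (-5, -1, -2)
T2 shear: z ← z + 1/2·y: (-5, -1, -2) → (-5, -1, -5/2)

T(p) = (-5, -1, -5/2)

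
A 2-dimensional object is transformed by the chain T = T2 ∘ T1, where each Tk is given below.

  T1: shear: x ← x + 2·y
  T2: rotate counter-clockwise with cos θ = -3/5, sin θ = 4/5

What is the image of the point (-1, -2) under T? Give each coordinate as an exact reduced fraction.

T(p) = (23/5, -14/5)

T1 shear: x ← x + 2·y: (-1, -2) → (-5, -2)
T2 rotate counter-clockwise with cos θ = -3/5, sin θ = 4/5: (-5, -2) → (23/5, -14/5)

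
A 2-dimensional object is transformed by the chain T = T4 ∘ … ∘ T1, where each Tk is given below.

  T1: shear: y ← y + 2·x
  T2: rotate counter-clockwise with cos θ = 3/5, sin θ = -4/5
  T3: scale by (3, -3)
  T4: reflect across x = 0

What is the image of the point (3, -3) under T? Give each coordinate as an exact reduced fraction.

T1 shear: y ← y + 2·x: (3, -3) → (3, 3)
T2 rotate counter-clockwise with cos θ = 3/5, sin θ = -4/5: (3, 3) → (21/5, -3/5)
T3 scale by (3, -3): (21/5, -3/5) → (63/5, 9/5)
T4 reflect across x = 0: (63/5, 9/5) → (-63/5, 9/5)

T(p) = (-63/5, 9/5)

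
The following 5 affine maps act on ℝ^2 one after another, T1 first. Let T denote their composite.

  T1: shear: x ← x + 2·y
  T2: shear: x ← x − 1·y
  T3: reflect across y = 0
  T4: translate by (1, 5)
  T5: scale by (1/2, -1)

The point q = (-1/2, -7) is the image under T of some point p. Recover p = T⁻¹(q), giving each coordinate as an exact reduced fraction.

p = (0, -2)

T1 = [1 2 0; 0 1 0; 0 0 1]
T2·T1 = [1 1 0; 0 1 0; 0 0 1]
T3·…·T1 = [1 1 0; 0 -1 0; 0 0 1]
T4·…·T1 = [1 1 1; 0 -1 5; 0 0 1]
T5·…·T1 = [1/2 1/2 1/2; 0 1 -5; 0 0 1]
det M = 1/2; M⁻¹ = [2 -1 -6; 0 1 5; 0 0 1]
M⁻¹ · (-1/2, -7)ᵀ = (0, -2)ᵀ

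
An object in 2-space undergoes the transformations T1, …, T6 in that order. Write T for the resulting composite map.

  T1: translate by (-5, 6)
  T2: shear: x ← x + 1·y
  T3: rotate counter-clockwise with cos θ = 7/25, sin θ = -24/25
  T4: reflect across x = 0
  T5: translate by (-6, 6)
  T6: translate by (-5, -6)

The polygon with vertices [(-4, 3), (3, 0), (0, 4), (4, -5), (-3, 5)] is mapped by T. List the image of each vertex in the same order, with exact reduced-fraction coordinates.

image vertices: (-491/25, 63/25), (-447/25, -54/25), (-22, -2), (-299/25, 7/25), (-112/5, 1/5)

T1 translate by (-5, 6): (-4, 3) → (-9, 9); (3, 0) → (-2, 6); (0, 4) → (-5, 10); (4, -5) → (-1, 1); (-3, 5) → (-8, 11)
T2 shear: x ← x + 1·y: (-9, 9) → (0, 9); (-2, 6) → (4, 6); (-5, 10) → (5, 10); (-1, 1) → (0, 1); (-8, 11) → (3, 11)
T3 rotate counter-clockwise with cos θ = 7/25, sin θ = -24/25: (0, 9) → (216/25, 63/25); (4, 6) → (172/25, -54/25); (5, 10) → (11, -2); (0, 1) → (24/25, 7/25); (3, 11) → (57/5, 1/5)
T4 reflect across x = 0: (216/25, 63/25) → (-216/25, 63/25); (172/25, -54/25) → (-172/25, -54/25); (11, -2) → (-11, -2); (24/25, 7/25) → (-24/25, 7/25); (57/5, 1/5) → (-57/5, 1/5)
T5 translate by (-6, 6): (-216/25, 63/25) → (-366/25, 213/25); (-172/25, -54/25) → (-322/25, 96/25); (-11, -2) → (-17, 4); (-24/25, 7/25) → (-174/25, 157/25); (-57/5, 1/5) → (-87/5, 31/5)
T6 translate by (-5, -6): (-366/25, 213/25) → (-491/25, 63/25); (-322/25, 96/25) → (-447/25, -54/25); (-17, 4) → (-22, -2); (-174/25, 157/25) → (-299/25, 7/25); (-87/5, 31/5) → (-112/5, 1/5)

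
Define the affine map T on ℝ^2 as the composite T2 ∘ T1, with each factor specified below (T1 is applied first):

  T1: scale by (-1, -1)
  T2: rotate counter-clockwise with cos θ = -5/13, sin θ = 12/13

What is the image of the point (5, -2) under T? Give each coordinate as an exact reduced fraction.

T(p) = (1/13, -70/13)

T1 scale by (-1, -1): (5, -2) → (-5, 2)
T2 rotate counter-clockwise with cos θ = -5/13, sin θ = 12/13: (-5, 2) → (1/13, -70/13)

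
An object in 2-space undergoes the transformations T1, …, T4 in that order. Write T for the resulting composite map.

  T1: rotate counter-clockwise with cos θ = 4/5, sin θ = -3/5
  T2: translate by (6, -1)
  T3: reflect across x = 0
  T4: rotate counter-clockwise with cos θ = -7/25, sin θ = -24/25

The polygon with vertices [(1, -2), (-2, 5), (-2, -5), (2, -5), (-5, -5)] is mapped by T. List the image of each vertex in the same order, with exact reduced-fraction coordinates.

T1 rotate counter-clockwise with cos θ = 4/5, sin θ = -3/5: (1, -2) → (-2/5, -11/5); (-2, 5) → (7/5, 26/5); (-2, -5) → (-23/5, -14/5); (2, -5) → (-7/5, -26/5); (-5, -5) → (-7, -1)
T2 translate by (6, -1): (-2/5, -11/5) → (28/5, -16/5); (7/5, 26/5) → (37/5, 21/5); (-23/5, -14/5) → (7/5, -19/5); (-7/5, -26/5) → (23/5, -31/5); (-7, -1) → (-1, -2)
T3 reflect across x = 0: (28/5, -16/5) → (-28/5, -16/5); (37/5, 21/5) → (-37/5, 21/5); (7/5, -19/5) → (-7/5, -19/5); (23/5, -31/5) → (-23/5, -31/5); (-1, -2) → (1, -2)
T4 rotate counter-clockwise with cos θ = -7/25, sin θ = -24/25: (-28/5, -16/5) → (-188/125, 784/125); (-37/5, 21/5) → (763/125, 741/125); (-7/5, -19/5) → (-407/125, 301/125); (-23/5, -31/5) → (-583/125, 769/125); (1, -2) → (-11/5, -2/5)

image vertices: (-188/125, 784/125), (763/125, 741/125), (-407/125, 301/125), (-583/125, 769/125), (-11/5, -2/5)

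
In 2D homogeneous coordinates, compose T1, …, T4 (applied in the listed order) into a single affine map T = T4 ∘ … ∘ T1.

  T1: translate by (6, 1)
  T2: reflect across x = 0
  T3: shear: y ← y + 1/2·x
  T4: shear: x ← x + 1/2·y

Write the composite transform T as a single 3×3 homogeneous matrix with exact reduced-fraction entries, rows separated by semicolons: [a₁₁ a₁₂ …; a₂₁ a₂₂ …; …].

T1 = [1 0 6; 0 1 1; 0 0 1]
T2·T1 = [-1 0 -6; 0 1 1; 0 0 1]
T3·…·T1 = [-1 0 -6; -1/2 1 -2; 0 0 1]
T4·…·T1 = [-5/4 1/2 -7; -1/2 1 -2; 0 0 1]

T = [-5/4 1/2 -7; -1/2 1 -2; 0 0 1]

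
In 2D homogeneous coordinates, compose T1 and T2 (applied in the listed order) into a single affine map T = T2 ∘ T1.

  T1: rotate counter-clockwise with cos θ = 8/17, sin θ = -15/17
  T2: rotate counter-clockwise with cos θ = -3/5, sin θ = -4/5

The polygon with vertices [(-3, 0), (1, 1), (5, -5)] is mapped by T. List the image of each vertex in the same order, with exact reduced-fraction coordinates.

T1 rotate counter-clockwise with cos θ = 8/17, sin θ = -15/17: (-3, 0) → (-24/17, 45/17); (1, 1) → (23/17, -7/17); (5, -5) → (-35/17, -115/17)
T2 rotate counter-clockwise with cos θ = -3/5, sin θ = -4/5: (-24/17, 45/17) → (252/85, -39/85); (23/17, -7/17) → (-97/85, -71/85); (-35/17, -115/17) → (-71/17, 97/17)

image vertices: (252/85, -39/85), (-97/85, -71/85), (-71/17, 97/17)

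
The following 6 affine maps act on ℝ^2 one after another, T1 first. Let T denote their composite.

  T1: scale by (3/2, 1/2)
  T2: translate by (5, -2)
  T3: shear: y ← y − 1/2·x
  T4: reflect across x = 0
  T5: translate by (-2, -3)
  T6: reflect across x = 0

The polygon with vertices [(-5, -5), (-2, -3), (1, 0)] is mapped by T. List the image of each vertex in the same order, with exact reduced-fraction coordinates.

image vertices: (-1/2, -25/4), (4, -15/2), (17/2, -33/4)

T1 scale by (3/2, 1/2): (-5, -5) → (-15/2, -5/2); (-2, -3) → (-3, -3/2); (1, 0) → (3/2, 0)
T2 translate by (5, -2): (-15/2, -5/2) → (-5/2, -9/2); (-3, -3/2) → (2, -7/2); (3/2, 0) → (13/2, -2)
T3 shear: y ← y − 1/2·x: (-5/2, -9/2) → (-5/2, -13/4); (2, -7/2) → (2, -9/2); (13/2, -2) → (13/2, -21/4)
T4 reflect across x = 0: (-5/2, -13/4) → (5/2, -13/4); (2, -9/2) → (-2, -9/2); (13/2, -21/4) → (-13/2, -21/4)
T5 translate by (-2, -3): (5/2, -13/4) → (1/2, -25/4); (-2, -9/2) → (-4, -15/2); (-13/2, -21/4) → (-17/2, -33/4)
T6 reflect across x = 0: (1/2, -25/4) → (-1/2, -25/4); (-4, -15/2) → (4, -15/2); (-17/2, -33/4) → (17/2, -33/4)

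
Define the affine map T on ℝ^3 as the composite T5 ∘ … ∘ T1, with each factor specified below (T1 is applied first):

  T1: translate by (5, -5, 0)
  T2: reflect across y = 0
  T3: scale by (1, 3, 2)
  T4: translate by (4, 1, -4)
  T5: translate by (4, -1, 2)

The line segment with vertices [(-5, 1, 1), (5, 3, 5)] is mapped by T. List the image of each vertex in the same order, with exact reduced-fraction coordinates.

image vertices: (8, 12, 0), (18, 6, 8)

T1 translate by (5, -5, 0): (-5, 1, 1) → (0, -4, 1); (5, 3, 5) → (10, -2, 5)
T2 reflect across y = 0: (0, -4, 1) → (0, 4, 1); (10, -2, 5) → (10, 2, 5)
T3 scale by (1, 3, 2): (0, 4, 1) → (0, 12, 2); (10, 2, 5) → (10, 6, 10)
T4 translate by (4, 1, -4): (0, 12, 2) → (4, 13, -2); (10, 6, 10) → (14, 7, 6)
T5 translate by (4, -1, 2): (4, 13, -2) → (8, 12, 0); (14, 7, 6) → (18, 6, 8)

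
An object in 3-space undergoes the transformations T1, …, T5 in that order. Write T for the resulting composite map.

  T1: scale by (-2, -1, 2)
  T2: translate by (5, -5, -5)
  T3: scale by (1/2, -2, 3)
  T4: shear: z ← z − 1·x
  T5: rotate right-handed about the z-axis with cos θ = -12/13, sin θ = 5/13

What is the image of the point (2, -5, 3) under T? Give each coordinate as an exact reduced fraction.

T(p) = (-6/13, 5/26, 5/2)

T1 scale by (-2, -1, 2): (2, -5, 3) → (-4, 5, 6)
T2 translate by (5, -5, -5): (-4, 5, 6) → (1, 0, 1)
T3 scale by (1/2, -2, 3): (1, 0, 1) → (1/2, 0, 3)
T4 shear: z ← z − 1·x: (1/2, 0, 3) → (1/2, 0, 5/2)
T5 rotate right-handed about the z-axis with cos θ = -12/13, sin θ = 5/13: (1/2, 0, 5/2) → (-6/13, 5/26, 5/2)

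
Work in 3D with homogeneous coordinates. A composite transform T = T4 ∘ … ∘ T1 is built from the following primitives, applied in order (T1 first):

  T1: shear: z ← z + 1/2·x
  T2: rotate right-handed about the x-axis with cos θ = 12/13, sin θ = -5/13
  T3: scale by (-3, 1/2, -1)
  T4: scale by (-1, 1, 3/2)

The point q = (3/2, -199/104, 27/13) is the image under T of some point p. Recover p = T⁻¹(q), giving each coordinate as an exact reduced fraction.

p = (1/2, -3, -3)

T1 = [1 0 0 0; 0 1 0 0; 1/2 0 1 0; 0 0 0 1]
T2·T1 = [1 0 0 0; 5/26 12/13 5/13 0; 6/13 -5/13 12/13 0; 0 0 0 1]
T3·…·T1 = [-3 0 0 0; 5/52 6/13 5/26 0; -6/13 5/13 -12/13 0; 0 0 0 1]
T4·…·T1 = [3 0 0 0; 5/52 6/13 5/26 0; -9/13 15/26 -18/13 0; 0 0 0 1]
det M = -9/4; M⁻¹ = [1/3 0 0 0; 0 24/13 10/39 0; -1/6 10/13 -8/13 0; 0 0 0 1]
M⁻¹ · (3/2, -199/104, 27/13)ᵀ = (1/2, -3, -3)ᵀ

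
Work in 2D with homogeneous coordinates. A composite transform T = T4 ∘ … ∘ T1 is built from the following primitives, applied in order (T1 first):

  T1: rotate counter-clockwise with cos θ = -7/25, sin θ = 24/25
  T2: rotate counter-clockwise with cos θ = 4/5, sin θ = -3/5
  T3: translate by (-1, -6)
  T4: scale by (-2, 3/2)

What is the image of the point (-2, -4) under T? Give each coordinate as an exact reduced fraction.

T(p) = (-102/25, -348/25)

T1 rotate counter-clockwise with cos θ = -7/25, sin θ = 24/25: (-2, -4) → (22/5, -4/5)
T2 rotate counter-clockwise with cos θ = 4/5, sin θ = -3/5: (22/5, -4/5) → (76/25, -82/25)
T3 translate by (-1, -6): (76/25, -82/25) → (51/25, -232/25)
T4 scale by (-2, 3/2): (51/25, -232/25) → (-102/25, -348/25)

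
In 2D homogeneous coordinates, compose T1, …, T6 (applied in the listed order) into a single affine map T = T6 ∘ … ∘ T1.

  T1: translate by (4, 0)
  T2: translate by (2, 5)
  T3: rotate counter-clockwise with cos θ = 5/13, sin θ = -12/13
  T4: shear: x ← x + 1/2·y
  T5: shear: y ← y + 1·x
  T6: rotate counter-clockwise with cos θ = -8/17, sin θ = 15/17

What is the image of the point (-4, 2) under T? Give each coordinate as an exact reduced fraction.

T1 translate by (4, 0): (-4, 2) → (0, 2)
T2 translate by (2, 5): (0, 2) → (2, 7)
T3 rotate counter-clockwise with cos θ = 5/13, sin θ = -12/13: (2, 7) → (94/13, 11/13)
T4 shear: x ← x + 1/2·y: (94/13, 11/13) → (199/26, 11/13)
T5 shear: y ← y + 1·x: (199/26, 11/13) → (199/26, 17/2)
T6 rotate counter-clockwise with cos θ = -8/17, sin θ = 15/17: (199/26, 17/2) → (-4907/442, 1217/442)

T(p) = (-4907/442, 1217/442)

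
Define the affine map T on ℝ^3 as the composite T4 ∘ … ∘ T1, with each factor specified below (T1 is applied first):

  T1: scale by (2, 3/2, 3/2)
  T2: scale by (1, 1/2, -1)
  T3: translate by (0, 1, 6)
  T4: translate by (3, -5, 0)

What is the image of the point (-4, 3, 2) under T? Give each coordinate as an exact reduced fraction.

T1 scale by (2, 3/2, 3/2): (-4, 3, 2) → (-8, 9/2, 3)
T2 scale by (1, 1/2, -1): (-8, 9/2, 3) → (-8, 9/4, -3)
T3 translate by (0, 1, 6): (-8, 9/4, -3) → (-8, 13/4, 3)
T4 translate by (3, -5, 0): (-8, 13/4, 3) → (-5, -7/4, 3)

T(p) = (-5, -7/4, 3)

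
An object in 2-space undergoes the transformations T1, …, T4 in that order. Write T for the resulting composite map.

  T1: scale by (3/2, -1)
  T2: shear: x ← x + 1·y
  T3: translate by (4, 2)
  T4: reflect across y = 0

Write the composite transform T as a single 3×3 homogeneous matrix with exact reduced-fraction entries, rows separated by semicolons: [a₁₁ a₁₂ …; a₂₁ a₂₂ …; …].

T = [3/2 -1 4; 0 1 -2; 0 0 1]

T1 = [3/2 0 0; 0 -1 0; 0 0 1]
T2·T1 = [3/2 -1 0; 0 -1 0; 0 0 1]
T3·…·T1 = [3/2 -1 4; 0 -1 2; 0 0 1]
T4·…·T1 = [3/2 -1 4; 0 1 -2; 0 0 1]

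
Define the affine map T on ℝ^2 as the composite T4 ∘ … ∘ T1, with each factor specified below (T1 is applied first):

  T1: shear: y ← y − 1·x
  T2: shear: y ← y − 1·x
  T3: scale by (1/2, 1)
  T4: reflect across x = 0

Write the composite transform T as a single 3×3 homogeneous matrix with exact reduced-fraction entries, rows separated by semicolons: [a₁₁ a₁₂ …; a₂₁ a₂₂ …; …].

T = [-1/2 0 0; -2 1 0; 0 0 1]

T1 = [1 0 0; -1 1 0; 0 0 1]
T2·T1 = [1 0 0; -2 1 0; 0 0 1]
T3·…·T1 = [1/2 0 0; -2 1 0; 0 0 1]
T4·…·T1 = [-1/2 0 0; -2 1 0; 0 0 1]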